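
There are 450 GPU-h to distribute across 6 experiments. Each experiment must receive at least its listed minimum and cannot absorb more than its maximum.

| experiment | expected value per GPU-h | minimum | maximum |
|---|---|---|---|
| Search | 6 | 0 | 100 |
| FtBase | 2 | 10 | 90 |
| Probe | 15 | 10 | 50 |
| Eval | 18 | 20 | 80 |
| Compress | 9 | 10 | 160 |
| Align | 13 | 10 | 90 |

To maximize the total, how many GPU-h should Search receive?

60

Meeting every minimum uses 0+10+10+20+10+10 = 60 GPU-h, leaving 390.
Rank by expected value per GPU-h: Eval 18 > Probe 15 > Align 13 > Compress 9 > Search 6 > FtBase 2.
Give Eval 60 more to hit its cap of 80 ; 330 left.
Probe takes 40 more to reach its cap of 50 ; 290 left.
Align: +80 to 90 (cap) ; 210 left.
Compress takes 150 more to reach its cap of 160 ; 60 left.
Search: +60 (room for 100) → 60. Pool exhausted.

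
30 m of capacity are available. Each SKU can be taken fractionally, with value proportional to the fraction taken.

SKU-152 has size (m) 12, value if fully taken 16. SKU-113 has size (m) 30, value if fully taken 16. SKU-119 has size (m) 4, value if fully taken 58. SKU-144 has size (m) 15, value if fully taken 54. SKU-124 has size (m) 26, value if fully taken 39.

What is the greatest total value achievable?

128.5

Best value per unit of size first: SKU-119 58/4≈14.5, SKU-144 54/15≈3.6, SKU-124 39/26≈1.5, SKU-152 16/12≈1.33, SKU-113 16/30≈0.533.
SKU-119: take in full, 4 m for value 58 — 26 left.
All 15 m of SKU-144 fit (value 54) — 11 remain.
Fill the last 11 m with part of SKU-124: 11/26 of it earns 16.5.
Total value = 128.5.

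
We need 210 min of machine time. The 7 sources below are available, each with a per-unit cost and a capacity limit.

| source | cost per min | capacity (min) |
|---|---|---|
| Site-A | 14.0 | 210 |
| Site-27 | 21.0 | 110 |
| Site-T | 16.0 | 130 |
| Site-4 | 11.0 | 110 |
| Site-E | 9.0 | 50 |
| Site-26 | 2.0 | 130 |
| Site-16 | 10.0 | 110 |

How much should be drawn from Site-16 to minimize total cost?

30

Use sources in increasing cost order.
Site-26 at 2.0: take all 130 min — 80 still needed.
Site-E (9.0): use full 50 — 30 min to go.
Take 30 from Site-16 at 10.0 to finish.
Site-4, Site-A, Site-T, Site-27: unused.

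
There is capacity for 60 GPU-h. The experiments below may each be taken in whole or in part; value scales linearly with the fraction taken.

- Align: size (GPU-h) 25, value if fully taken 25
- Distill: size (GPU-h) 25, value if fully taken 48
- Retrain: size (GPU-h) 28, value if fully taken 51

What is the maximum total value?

Best value per unit of size first: Distill 48/25≈1.92, Retrain 51/28≈1.82, Align 25/25≈1.
Take all of Distill (25 GPU-h, value 48) → 35 GPU-h left.
Take all of Retrain (28 GPU-h, value 51) → 7 GPU-h left.
Only 7 GPU-h remain; take 7/25 of Align for value 25×7/25 = 7.
Total value = 106.

106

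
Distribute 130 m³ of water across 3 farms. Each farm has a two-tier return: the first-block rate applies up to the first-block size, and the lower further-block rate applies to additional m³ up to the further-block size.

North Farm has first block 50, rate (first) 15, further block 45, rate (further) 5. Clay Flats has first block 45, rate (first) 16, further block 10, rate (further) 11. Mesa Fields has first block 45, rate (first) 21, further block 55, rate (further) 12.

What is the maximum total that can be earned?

Rank every tier by rate: Mesa Fields/T1 21 > Clay Flats/T1 16 > North Farm/T1 15 > Mesa Fields/T2 12 > Clay Flats/T2 11 > North Farm/T2 5.
Mesa Fields T1 at 21: fill all 45 — 85 left.
Clay Flats/T1 (16): +45 — 40 left.
40 remain; put them into North Farm T1 at 15.
Total = 21×45 + 16×45 + 15×40 = 2265.

2265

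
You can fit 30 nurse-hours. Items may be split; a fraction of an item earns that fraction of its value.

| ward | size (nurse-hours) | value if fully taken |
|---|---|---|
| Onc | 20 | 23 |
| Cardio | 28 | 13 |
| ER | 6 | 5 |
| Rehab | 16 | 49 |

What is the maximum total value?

Rank by value-to-size ratio: Rehab 49/16≈3.06, Onc 23/20≈1.15, ER 5/6≈0.833, Cardio 13/28≈0.464.
All 16 nurse-hours of Rehab fit (value 49) — 14 remain.
Fill the last 14 nurse-hours with part of Onc: 14/20 of it earns 16.1.
Total value = 65.1.

65.1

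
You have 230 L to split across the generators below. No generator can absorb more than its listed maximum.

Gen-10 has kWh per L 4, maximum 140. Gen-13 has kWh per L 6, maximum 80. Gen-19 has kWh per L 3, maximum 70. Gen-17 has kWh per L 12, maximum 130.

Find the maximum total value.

2120

Order the generators by kWh per L: Gen-17 12 > Gen-13 6 > Gen-10 4 > Gen-19 3.
Gen-17: +130 to 130 (cap) — 100 left.
Give Gen-13 80 to hit its cap of 80 — 20 left.
Gen-10: +20 (room for 140) → 20. Pool exhausted.
Total = 4×20 + 6×80 + 12×130 = 2120.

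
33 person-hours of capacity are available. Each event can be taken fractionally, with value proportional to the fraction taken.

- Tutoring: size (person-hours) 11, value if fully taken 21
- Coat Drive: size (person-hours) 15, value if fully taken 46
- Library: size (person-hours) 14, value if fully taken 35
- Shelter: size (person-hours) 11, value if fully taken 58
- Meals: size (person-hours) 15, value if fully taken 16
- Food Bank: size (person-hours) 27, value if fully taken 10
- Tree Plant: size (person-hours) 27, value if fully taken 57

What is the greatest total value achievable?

Sort by value density: Shelter 58/11≈5.27, Coat Drive 46/15≈3.07, Library 35/14≈2.5, Tree Plant 57/27≈2.11, Tutoring 21/11≈1.91, Meals 16/15≈1.07, Food Bank 10/27≈0.37.
All 11 person-hours of Shelter fit (value 58) → 22 remain.
Coat Drive: take in full, 15 person-hours for value 46 → 7 left.
7 person-hours left: a 7/14 share of Library gives 35×7/14 = 17.5.
Total value = 121.5.

121.5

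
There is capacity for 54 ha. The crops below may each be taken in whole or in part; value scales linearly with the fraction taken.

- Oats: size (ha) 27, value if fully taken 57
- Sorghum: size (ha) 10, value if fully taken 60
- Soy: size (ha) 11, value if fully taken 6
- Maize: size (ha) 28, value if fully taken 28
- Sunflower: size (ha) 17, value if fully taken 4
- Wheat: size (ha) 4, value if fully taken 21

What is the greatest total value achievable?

Best value per unit of size first: Sorghum 60/10≈6, Wheat 21/4≈5.25, Oats 57/27≈2.11, Maize 28/28≈1, Soy 6/11≈0.545, Sunflower 4/17≈0.235.
All 10 ha of Sorghum fit (value 60) → 44 remain.
All 4 ha of Wheat fit (value 21) → 40 remain.
Take all of Oats (27 ha, value 57) → 13 ha left.
Fill the last 13 ha with part of Maize: 13/28 of it earns 13.
Total value = 151.

151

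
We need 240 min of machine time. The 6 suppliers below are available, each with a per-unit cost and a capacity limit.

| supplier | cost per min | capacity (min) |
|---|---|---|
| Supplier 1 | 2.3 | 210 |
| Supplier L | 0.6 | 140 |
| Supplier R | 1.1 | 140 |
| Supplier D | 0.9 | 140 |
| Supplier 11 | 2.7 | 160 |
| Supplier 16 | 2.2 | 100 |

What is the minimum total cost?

174

Use suppliers in increasing cost order.
Supplier L (0.6): use full 140 → 100 min to go.
Take 100 from Supplier D at 0.9 to finish.
Supplier R, Supplier 16, Supplier 1, Supplier 11: unused.
Cost = 140×0.6 + 100×0.9 = 174.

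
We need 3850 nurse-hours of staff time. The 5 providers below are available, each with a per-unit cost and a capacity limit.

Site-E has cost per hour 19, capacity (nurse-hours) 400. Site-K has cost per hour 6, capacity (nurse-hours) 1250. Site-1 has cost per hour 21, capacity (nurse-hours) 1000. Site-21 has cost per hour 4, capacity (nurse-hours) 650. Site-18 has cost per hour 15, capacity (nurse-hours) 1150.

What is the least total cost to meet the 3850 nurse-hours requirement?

Fill from the cheapest provider first.
Site-21 at 4: take all 650 nurse-hours — 3200 still needed.
Site-K at 6: take all 1250 nurse-hours — 1950 still needed.
Site-18 (15): use full 1150 — 800 nurse-hours to go.
Take 400 from Site-E at 19 — need 400 more.
Site-1 at 21: take 400 of its 1000 — requirement met.
Cost = 650×4 + 1250×6 + 1150×15 + 400×19 + 400×21 = 43350.

43350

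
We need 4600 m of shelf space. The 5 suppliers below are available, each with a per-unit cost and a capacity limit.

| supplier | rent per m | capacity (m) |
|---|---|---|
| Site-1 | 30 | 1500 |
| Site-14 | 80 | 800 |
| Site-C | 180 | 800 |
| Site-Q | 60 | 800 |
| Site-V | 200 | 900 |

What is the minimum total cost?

441000

Cheapest first:
Site-1 (30): use full 1500 ; 3100 m to go.
Site-Q at 60: take all 800 m ; 2300 still needed.
Take 800 from Site-14 at 80 ; need 1500 more.
Site-C (180): use full 800 ; 700 m to go.
Take 700 from Site-V at 200 to finish.
Cost = 1500×30 + 800×60 + 800×80 + 800×180 + 700×200 = 441000.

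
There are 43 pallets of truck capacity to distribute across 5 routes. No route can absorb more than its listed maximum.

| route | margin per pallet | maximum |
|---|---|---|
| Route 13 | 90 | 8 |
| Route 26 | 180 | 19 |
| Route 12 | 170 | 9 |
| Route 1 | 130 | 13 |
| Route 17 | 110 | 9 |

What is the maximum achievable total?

Order the routes by margin per pallet: Route 26 180 > Route 12 170 > Route 1 130 > Route 17 110 > Route 13 90.
Give Route 26 19 to hit its cap of 19 ; 24 left.
Route 12: +9 to 9 (cap) ; 15 left.
Route 1: +13 to 13 (cap) ; 2 left.
Only 2 left; Route 17 takes them to reach 2.
Total = 180×19 + 170×9 + 130×13 + 110×2 = 6860.

6860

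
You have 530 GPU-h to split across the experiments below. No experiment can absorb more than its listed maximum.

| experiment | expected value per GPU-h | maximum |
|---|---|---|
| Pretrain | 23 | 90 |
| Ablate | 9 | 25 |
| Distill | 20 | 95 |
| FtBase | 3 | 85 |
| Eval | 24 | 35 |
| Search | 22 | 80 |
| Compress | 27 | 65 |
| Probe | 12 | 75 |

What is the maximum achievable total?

9645

Rank by expected value per GPU-h: Compress 27 > Eval 24 > Pretrain 23 > Search 22 > Distill 20 > Probe 12 > Ablate 9 > FtBase 3.
Compress: +65 to 65 (cap) — 465 left.
Give Eval 35 to hit its cap of 35 — 430 left.
Pretrain takes 90 to reach its cap of 90 — 340 left.
Give Search 80 to hit its cap of 80 — 260 left.
Distill: +95 to 95 (cap) — 165 left.
Probe takes 75 to reach its cap of 75 — 90 left.
Ablate: +25 to 25 (cap) — 65 left.
FtBase has room for 85 but only 65 remain, so it gets 65.
Total = 23×90 + 9×25 + 20×95 + 3×65 + 24×35 + 22×80 + 27×65 + 12×75 = 9645.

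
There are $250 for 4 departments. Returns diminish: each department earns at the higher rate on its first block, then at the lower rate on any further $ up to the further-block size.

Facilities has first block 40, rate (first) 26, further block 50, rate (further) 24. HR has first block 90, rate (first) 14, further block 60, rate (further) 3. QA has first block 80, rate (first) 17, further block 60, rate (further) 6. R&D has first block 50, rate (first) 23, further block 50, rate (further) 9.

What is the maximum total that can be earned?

Treat each block as its own option and order by rate: Facilities/first 26 > Facilities/second 24 > R&D/first 23 > QA/first 17 > HR/first 14 > R&D/second 9 > QA/second 6 > HR/second 3.
Fill Facilities first block (40 at 26) ; 210 left.
Facilities second at 24: fill all 50 ; 160 left.
Fill R&D first block (50 at 23) ; 110 left.
QA first at 17: fill all 80 ; 30 left.
HR/first: +30 of 90 at 14; pool empty.
Total = 26×40 + 24×50 + 23×50 + 17×80 + 14×30 = 5170.

5170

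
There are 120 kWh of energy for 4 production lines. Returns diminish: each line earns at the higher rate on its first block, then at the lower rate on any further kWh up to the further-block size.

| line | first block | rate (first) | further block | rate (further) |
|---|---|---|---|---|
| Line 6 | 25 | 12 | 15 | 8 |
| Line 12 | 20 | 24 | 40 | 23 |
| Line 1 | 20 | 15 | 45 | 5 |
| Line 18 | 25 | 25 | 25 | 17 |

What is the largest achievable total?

Treat each block as its own option and order by rate: Line 18/T1 25 > Line 12/T1 24 > Line 12/T2 23 > Line 18/T2 17 > Line 1/T1 15 > Line 6/T1 12 > Line 6/T2 8 > Line 1/T2 5.
Line 18/T1 (25): +25 → 95 left.
Line 12 T1 at 24: fill all 20 → 75 left.
Line 12 T2 at 23: fill all 40 → 35 left.
Fill Line 18 T2 block (25 at 17) → 10 left.
Line 1/T1: +10 of 20 at 15; pool empty.
Total = 25×25 + 24×20 + 23×40 + 17×25 + 15×10 = 2600.

2600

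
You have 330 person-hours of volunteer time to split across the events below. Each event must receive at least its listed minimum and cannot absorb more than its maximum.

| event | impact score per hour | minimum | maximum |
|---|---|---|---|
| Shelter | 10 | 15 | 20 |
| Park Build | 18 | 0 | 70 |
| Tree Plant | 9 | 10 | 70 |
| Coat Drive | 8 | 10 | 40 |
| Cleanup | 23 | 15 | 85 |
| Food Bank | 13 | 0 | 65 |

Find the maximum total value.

5050

Meeting every minimum uses 15+0+10+10+15+0 = 50 person-hours, leaving 280.
Highest impact score per hour first: Cleanup 23 > Park Build 18 > Food Bank 13 > Shelter 10 > Tree Plant 9 > Coat Drive 8.
Cleanup: +70 to 85 (cap) ; 210 left.
Give Park Build 70 more to hit its cap of 70 ; 140 left.
Food Bank: +65 to 65 (cap) ; 75 left.
Shelter: +5 to 20 (cap) ; 70 left.
Tree Plant takes 60 more to reach its cap of 70 ; 10 left.
Coat Drive has room for 30 more but only 10 remain, so it gets 20.
Total = 10×20 + 18×70 + 9×70 + 8×20 + 23×85 + 13×65 = 5050.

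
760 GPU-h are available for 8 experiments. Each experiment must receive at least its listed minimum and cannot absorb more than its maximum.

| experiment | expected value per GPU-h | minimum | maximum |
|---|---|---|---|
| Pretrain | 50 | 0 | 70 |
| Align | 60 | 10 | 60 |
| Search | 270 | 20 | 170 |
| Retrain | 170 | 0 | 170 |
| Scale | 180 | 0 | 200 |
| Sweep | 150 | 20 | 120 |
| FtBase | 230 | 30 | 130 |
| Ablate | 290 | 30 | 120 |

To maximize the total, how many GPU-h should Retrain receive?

110

Meeting every minimum uses 0+10+20+0+0+20+30+30 = 110 GPU-h, leaving 650.
Highest expected value per GPU-h first: Ablate 290 > Search 270 > FtBase 230 > Scale 180 > Retrain 170 > Sweep 150 > Align 60 > Pretrain 50.
Ablate takes 90 more to reach its cap of 120 — 560 left.
Search: +150 to 170 (cap) — 410 left.
FtBase: +100 to 130 (cap) — 310 left.
Give Scale 200 more to hit its cap of 200 — 110 left.
Only 110 left; Retrain takes them to reach 110.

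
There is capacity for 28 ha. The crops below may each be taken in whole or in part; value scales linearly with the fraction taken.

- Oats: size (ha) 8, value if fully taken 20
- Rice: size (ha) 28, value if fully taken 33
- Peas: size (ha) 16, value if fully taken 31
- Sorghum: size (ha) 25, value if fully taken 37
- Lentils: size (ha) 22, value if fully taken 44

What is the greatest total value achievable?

Sort by value density: Oats 20/8≈2.5, Lentils 44/22≈2, Peas 31/16≈1.94, Sorghum 37/25≈1.48, Rice 33/28≈1.18.
Take all of Oats (8 ha, value 20) ; 20 ha left.
20 ha left: a 20/22 share of Lentils gives 44×20/22 = 40.
Total value = 60.

60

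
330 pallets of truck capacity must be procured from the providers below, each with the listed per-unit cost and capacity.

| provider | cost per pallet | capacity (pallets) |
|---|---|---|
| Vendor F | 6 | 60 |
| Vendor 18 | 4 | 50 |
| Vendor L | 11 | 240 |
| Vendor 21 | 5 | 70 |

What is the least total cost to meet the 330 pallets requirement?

2560

Use providers in increasing cost order.
Take 50 from Vendor 18 at 4 ; need 280 more.
Vendor 21 (5): use full 70 ; 210 pallets to go.
Take 60 from Vendor F at 6 ; need 150 more.
Vendor L (11): take the remaining 150 ; done.
Cost = 50×4 + 70×5 + 60×6 + 150×11 = 2560.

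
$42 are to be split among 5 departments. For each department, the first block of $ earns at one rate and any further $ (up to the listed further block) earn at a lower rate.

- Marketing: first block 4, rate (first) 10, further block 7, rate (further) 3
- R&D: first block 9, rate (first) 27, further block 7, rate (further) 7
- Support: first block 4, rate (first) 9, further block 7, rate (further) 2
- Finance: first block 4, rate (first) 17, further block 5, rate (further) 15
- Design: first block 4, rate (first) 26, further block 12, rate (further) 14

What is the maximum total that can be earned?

Treat each block as its own option and order by rate: R&D/T1 27 > Design/T1 26 > Finance/T1 17 > Finance/T2 15 > Design/T2 14 > Marketing/T1 10 > Support/T1 9 > R&D/T2 7 > Marketing/T2 3 > Support/T2 2.
R&D/T1 (27): +9 — 33 left.
Design/T1 (26): +4 — 29 left.
Finance/T1 (17): +4 — 25 left.
Finance T2 at 15: fill all 5 — 20 left.
Design T2 at 14: fill all 12 — 8 left.
Marketing/T1 (10): +4 — 4 left.
Fill Support T1 block (4 at 9) — 0 left.
Total = 27×9 + 26×4 + 17×4 + 15×5 + 14×12 + 10×4 + 9×4 = 734.

734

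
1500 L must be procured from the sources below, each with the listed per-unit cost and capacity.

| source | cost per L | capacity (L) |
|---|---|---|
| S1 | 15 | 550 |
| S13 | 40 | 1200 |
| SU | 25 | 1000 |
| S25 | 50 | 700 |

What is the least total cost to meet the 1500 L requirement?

32000

Use sources in increasing cost order.
Take 550 from S1 at 15 ; need 950 more.
SU at 25: take 950 of its 1000 ; requirement met.
S13, S25: unused.
Cost = 550×15 + 950×25 = 32000.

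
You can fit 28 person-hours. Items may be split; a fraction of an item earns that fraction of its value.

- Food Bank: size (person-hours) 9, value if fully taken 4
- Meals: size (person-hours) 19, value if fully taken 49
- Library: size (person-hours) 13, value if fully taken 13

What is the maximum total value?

58

Best value per unit of size first: Meals 49/19≈2.58, Library 13/13≈1, Food Bank 4/9≈0.444.
All 19 person-hours of Meals fit (value 49) ; 9 remain.
Fill the last 9 person-hours with part of Library: 9/13 of it earns 9.
Total value = 58.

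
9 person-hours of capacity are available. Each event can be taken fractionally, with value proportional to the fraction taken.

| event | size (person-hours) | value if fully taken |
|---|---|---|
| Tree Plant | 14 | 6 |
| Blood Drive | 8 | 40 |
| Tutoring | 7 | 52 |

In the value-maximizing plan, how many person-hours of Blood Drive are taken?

Best value per unit of size first: Tutoring 52/7≈7.43, Blood Drive 40/8≈5, Tree Plant 6/14≈0.429.
Tutoring: take in full, 7 person-hours for value 52 → 2 left.
Fill the last 2 person-hours with part of Blood Drive: 2/8 of it earns 10.

2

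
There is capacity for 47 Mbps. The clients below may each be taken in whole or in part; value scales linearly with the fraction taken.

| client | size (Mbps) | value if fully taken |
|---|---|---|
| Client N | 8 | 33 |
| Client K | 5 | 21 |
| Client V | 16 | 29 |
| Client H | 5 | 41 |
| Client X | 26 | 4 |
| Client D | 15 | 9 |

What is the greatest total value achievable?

Best value per unit of size first: Client H 41/5≈8.2, Client K 21/5≈4.2, Client N 33/8≈4.12, Client V 29/16≈1.81, Client D 9/15≈0.6, Client X 4/26≈0.154.
All 5 Mbps of Client H fit (value 41) → 42 remain.
All 5 Mbps of Client K fit (value 21) → 37 remain.
All 8 Mbps of Client N fit (value 33) → 29 remain.
Client V: take in full, 16 Mbps for value 29 → 13 left.
13 Mbps left: a 13/15 share of Client D gives 9×13/15 = 7.8.
Total value = 131.8.

131.8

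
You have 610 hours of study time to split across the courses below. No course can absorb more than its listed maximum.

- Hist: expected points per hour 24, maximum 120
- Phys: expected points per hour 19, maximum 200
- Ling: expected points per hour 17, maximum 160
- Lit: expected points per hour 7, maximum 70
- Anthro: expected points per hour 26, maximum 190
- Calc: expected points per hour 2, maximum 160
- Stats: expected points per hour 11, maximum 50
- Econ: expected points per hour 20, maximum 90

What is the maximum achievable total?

Highest expected points per hour first: Anthro 26 > Hist 24 > Econ 20 > Phys 19 > Ling 17 > Stats 11 > Lit 7 > Calc 2.
Give Anthro 190 to hit its cap of 190 — 420 left.
Hist takes 120 to reach its cap of 120 — 300 left.
Econ takes 90 to reach its cap of 90 — 210 left.
Phys takes 200 to reach its cap of 200 — 10 left.
Ling has room for 160 but only 10 remain, so it gets 10.
Total = 24×120 + 19×200 + 17×10 + 26×190 + 20×90 = 13590.

13590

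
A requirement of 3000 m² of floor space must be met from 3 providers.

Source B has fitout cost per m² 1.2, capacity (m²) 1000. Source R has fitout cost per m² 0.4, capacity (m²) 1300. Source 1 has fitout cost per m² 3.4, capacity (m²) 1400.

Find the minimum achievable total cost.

4100

Cheapest first:
Source R (0.4): use full 1300 → 1700 m² to go.
Take 1000 from Source B at 1.2 → need 700 more.
Take 700 from Source 1 at 3.4 to finish.
Cost = 1300×0.4 + 1000×1.2 + 700×3.4 = 4100.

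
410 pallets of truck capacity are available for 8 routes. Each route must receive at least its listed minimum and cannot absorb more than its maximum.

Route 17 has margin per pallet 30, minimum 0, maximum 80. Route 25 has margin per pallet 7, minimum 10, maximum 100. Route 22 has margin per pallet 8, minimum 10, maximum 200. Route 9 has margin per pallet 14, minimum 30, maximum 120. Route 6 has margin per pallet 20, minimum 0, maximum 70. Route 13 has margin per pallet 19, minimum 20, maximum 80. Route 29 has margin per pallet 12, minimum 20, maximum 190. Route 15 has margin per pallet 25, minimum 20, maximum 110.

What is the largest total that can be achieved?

8880

Meeting every minimum uses 0+10+10+30+0+20+20+20 = 110 pallets, leaving 300.
Order the routes by margin per pallet: Route 17 30 > Route 15 25 > Route 6 20 > Route 13 19 > Route 9 14 > Route 29 12 > Route 22 8 > Route 25 7.
Give Route 17 80 more to hit its cap of 80 — 220 left.
Route 15: +90 to 110 (cap) — 130 left.
Route 6: +70 to 70 (cap) — 60 left.
Give Route 13 60 more to hit its cap of 80 — 0 left.
Total = 30×80 + 7×10 + 8×10 + 14×30 + 20×70 + 19×80 + 12×20 + 25×110 = 8880.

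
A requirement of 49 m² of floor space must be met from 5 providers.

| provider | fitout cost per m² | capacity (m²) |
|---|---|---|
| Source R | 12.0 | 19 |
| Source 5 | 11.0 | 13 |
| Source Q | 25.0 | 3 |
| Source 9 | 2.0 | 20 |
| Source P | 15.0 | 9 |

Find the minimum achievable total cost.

Fill from the cheapest provider first.
Source 9 (2.0): use full 20 ; 29 m² to go.
Source 5 (11.0): use full 13 ; 16 m² to go.
Source R (12.0): take the remaining 16 ; done.
Source P, Source Q: unused.
Cost = 20×2.0 + 13×11.0 + 16×12.0 = 375.

375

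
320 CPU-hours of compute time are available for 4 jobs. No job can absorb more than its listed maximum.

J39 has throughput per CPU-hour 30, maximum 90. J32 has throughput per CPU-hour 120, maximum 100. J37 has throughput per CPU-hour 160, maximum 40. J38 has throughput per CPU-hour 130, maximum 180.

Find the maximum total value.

Rank by throughput per CPU-hour: J37 160 > J38 130 > J32 120 > J39 30.
Give J37 40 to hit its cap of 40 — 280 left.
J38: +180 to 180 (cap) — 100 left.
J32 takes 100 to reach its cap of 100 — 0 left.
Total = 120×100 + 160×40 + 130×180 = 41800.

41800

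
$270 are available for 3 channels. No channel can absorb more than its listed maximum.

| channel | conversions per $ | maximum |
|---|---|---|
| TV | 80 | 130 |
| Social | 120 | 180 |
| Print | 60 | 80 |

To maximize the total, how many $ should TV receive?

Order the channels by conversions per $: Social 120 > TV 80 > Print 60.
Give Social 180 to hit its cap of 180 — 90 left.
TV: +90 (room for 130) → 90. Pool exhausted.

90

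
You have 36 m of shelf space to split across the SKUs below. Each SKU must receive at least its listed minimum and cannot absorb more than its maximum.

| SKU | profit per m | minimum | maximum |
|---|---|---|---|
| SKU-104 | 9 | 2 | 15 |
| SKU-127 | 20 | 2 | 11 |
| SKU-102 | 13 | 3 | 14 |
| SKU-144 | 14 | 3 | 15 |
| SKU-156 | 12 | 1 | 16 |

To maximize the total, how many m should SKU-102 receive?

Meeting every minimum uses 2+2+3+3+1 = 11 m, leaving 25.
Rank by profit per m: SKU-127 20 > SKU-144 14 > SKU-102 13 > SKU-156 12 > SKU-104 9.
Give SKU-127 9 more to hit its cap of 11 → 16 left.
Give SKU-144 12 more to hit its cap of 15 → 4 left.
Only 4 left; SKU-102 takes them to reach 7.

7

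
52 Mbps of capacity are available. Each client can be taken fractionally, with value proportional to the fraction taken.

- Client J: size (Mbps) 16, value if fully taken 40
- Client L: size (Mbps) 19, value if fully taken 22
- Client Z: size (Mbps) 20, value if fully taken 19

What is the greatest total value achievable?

78.15

Rank by value-to-size ratio: Client J 40/16≈2.5, Client L 22/19≈1.16, Client Z 19/20≈0.95.
Client J: take in full, 16 Mbps for value 40 ; 36 left.
Client L: take in full, 19 Mbps for value 22 ; 17 left.
Fill the last 17 Mbps with part of Client Z: 17/20 of it earns 16.15.
Total value = 78.15.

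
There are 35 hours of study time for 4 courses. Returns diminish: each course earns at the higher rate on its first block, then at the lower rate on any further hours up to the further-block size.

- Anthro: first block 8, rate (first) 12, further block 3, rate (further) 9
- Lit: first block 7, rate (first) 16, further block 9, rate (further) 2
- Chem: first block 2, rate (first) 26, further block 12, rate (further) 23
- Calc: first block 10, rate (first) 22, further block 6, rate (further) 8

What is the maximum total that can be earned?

Treat each block as its own option and order by rate: Chem/tier1 26 > Chem/tier2 23 > Calc/tier1 22 > Lit/tier1 16 > Anthro/tier1 12 > Anthro/tier2 9 > Calc/tier2 8 > Lit/tier2 2.
Chem/tier1 (26): +2 ; 33 left.
Chem/tier2 (23): +12 ; 21 left.
Calc/tier1 (22): +10 ; 11 left.
Lit/tier1 (16): +7 ; 4 left.
Anthro tier1 at 12: only 4 left, fill 4.
Total = 26×2 + 23×12 + 22×10 + 16×7 + 12×4 = 708.

708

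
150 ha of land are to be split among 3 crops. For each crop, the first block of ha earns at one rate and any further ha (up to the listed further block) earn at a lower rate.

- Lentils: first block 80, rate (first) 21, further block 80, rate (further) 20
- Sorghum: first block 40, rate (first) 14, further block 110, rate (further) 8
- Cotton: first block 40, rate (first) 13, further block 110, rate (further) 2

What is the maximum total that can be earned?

Order all 6 blocks by rate: Lentils/T1 21 > Lentils/T2 20 > Sorghum/T1 14 > Cotton/T1 13 > Sorghum/T2 8 > Cotton/T2 2.
Lentils/T1 (21): +80 ; 70 left.
Lentils T2 at 20: only 70 left, fill 70.
Total = 21×80 + 20×70 = 3080.

3080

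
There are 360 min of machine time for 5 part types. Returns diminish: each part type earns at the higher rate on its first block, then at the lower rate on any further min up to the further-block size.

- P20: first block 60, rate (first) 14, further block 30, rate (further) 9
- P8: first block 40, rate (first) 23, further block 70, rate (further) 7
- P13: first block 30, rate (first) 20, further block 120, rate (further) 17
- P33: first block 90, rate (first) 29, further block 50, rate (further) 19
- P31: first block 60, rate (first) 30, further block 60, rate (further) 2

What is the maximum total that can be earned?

8410

Treat each block as its own option and order by rate: P31/T1 30 > P33/T1 29 > P8/T1 23 > P13/T1 20 > P33/T2 19 > P13/T2 17 > P20/T1 14 > P20/T2 9 > P8/T2 7 > P31/T2 2.
P31/T1 (30): +60 → 300 left.
Fill P33 T1 block (90 at 29) → 210 left.
P8 T1 at 23: fill all 40 → 170 left.
P13/T1 (20): +30 → 140 left.
P33/T2 (19): +50 → 90 left.
90 remain; put them into P13 T2 at 17.
Total = 30×60 + 29×90 + 23×40 + 20×30 + 19×50 + 17×90 = 8410.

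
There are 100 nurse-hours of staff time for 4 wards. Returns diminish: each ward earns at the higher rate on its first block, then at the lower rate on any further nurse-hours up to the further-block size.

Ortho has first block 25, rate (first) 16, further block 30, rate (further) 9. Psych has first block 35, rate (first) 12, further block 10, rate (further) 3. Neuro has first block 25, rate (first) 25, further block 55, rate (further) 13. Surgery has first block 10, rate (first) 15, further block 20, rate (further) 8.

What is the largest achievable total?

Rank every tier by rate: Neuro/tier1 25 > Ortho/tier1 16 > Surgery/tier1 15 > Neuro/tier2 13 > Psych/tier1 12 > Ortho/tier2 9 > Surgery/tier2 8 > Psych/tier2 3.
Neuro tier1 at 25: fill all 25 ; 75 left.
Fill Ortho tier1 block (25 at 16) ; 50 left.
Fill Surgery tier1 block (10 at 15) ; 40 left.
Neuro tier2 at 13: only 40 left, fill 40.
Total = 25×25 + 16×25 + 15×10 + 13×40 = 1695.

1695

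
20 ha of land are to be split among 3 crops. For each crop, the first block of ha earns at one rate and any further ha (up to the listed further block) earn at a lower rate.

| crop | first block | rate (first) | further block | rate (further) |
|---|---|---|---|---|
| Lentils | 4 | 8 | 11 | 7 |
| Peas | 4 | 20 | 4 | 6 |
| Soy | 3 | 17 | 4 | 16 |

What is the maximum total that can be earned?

262

Order all 6 blocks by rate: Peas/T1 20 > Soy/T1 17 > Soy/T2 16 > Lentils/T1 8 > Lentils/T2 7 > Peas/T2 6.
Peas/T1 (20): +4 ; 16 left.
Soy/T1 (17): +3 ; 13 left.
Fill Soy T2 block (4 at 16) ; 9 left.
Lentils T1 at 8: fill all 4 ; 5 left.
Lentils/T2: +5 of 11 at 7; pool empty.
Total = 20×4 + 17×3 + 16×4 + 8×4 + 7×5 = 262.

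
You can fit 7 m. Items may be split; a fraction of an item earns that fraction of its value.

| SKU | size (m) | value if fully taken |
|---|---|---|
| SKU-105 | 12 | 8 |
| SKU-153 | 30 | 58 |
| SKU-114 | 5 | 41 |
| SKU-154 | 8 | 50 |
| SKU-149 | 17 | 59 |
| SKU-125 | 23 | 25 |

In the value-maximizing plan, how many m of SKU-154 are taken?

2

Rank by value-to-size ratio: SKU-114 41/5≈8.2, SKU-154 50/8≈6.25, SKU-149 59/17≈3.47, SKU-153 58/30≈1.93, SKU-125 25/23≈1.09, SKU-105 8/12≈0.667.
SKU-114: take in full, 5 m for value 41 — 2 left.
2 m left: a 2/8 share of SKU-154 gives 50×2/8 = 12.5.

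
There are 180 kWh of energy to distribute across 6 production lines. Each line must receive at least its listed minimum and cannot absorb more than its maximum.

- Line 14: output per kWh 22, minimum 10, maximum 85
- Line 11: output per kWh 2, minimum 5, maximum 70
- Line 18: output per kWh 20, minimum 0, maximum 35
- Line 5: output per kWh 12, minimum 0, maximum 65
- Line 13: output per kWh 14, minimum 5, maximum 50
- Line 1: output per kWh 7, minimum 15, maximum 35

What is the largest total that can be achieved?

Meeting every minimum uses 10+5+0+0+5+15 = 35 kWh, leaving 145.
Highest output per kWh first: Line 14 22 > Line 18 20 > Line 13 14 > Line 5 12 > Line 1 7 > Line 11 2.
Give Line 14 75 more to hit its cap of 85 → 70 left.
Give Line 18 35 more to hit its cap of 35 → 35 left.
Line 13: +35 (room for 45) → 40. Pool exhausted.
Total = 22×85 + 2×5 + 20×35 + 14×40 + 7×15 = 3245.

3245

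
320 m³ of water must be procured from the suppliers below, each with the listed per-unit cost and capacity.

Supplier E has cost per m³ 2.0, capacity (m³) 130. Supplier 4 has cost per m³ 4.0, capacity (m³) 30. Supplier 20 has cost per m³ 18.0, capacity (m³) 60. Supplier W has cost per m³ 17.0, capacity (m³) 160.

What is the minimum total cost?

Cheapest first:
Supplier E at 2.0: take all 130 m³ → 190 still needed.
Supplier 4 (4.0): use full 30 → 160 m³ to go.
Take 160 from Supplier W at 17.0 → need 0 more.
Supplier 20: unused.
Cost = 130×2.0 + 30×4.0 + 160×17.0 = 3100.

3100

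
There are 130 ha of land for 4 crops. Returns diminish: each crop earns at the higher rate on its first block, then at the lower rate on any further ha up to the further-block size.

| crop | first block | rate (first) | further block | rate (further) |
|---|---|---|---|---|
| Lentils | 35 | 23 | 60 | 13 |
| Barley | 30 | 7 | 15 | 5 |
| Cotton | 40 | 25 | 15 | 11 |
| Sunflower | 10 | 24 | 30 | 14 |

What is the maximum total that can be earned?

Treat each block as its own option and order by rate: Cotton/first 25 > Sunflower/first 24 > Lentils/first 23 > Sunflower/second 14 > Lentils/second 13 > Cotton/second 11 > Barley/first 7 > Barley/second 5.
Cotton first at 25: fill all 40 → 90 left.
Sunflower first at 24: fill all 10 → 80 left.
Lentils/first (23): +35 → 45 left.
Fill Sunflower second block (30 at 14) → 15 left.
Lentils/second: +15 of 60 at 13; pool empty.
Total = 25×40 + 24×10 + 23×35 + 14×30 + 13×15 = 2660.

2660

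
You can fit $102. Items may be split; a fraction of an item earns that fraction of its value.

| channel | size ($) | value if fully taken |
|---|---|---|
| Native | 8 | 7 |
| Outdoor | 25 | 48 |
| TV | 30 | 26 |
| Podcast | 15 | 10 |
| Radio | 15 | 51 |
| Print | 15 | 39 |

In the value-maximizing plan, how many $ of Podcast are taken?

Best value per unit of size first: Radio 51/15≈3.4, Print 39/15≈2.6, Outdoor 48/25≈1.92, Native 7/8≈0.875, TV 26/30≈0.867, Podcast 10/15≈0.667.
Take all of Radio (15 $, value 51) → 87 $ left.
Print: take in full, 15 $ for value 39 → 72 left.
All 25 $ of Outdoor fit (value 48) → 47 remain.
All 8 $ of Native fit (value 7) → 39 remain.
TV: take in full, 30 $ for value 26 → 9 left.
9 $ left: a 9/15 share of Podcast gives 10×9/15 = 6.

9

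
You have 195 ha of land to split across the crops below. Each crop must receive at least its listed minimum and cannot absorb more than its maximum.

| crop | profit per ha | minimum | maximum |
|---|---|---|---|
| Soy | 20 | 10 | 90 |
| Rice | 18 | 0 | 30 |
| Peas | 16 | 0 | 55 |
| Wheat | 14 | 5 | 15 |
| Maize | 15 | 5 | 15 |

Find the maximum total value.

3515

Meeting every minimum uses 10+0+0+5+5 = 20 ha, leaving 175.
Rank by profit per ha: Soy 20 > Rice 18 > Peas 16 > Maize 15 > Wheat 14.
Soy: +80 to 90 (cap) → 95 left.
Rice: +30 to 30 (cap) → 65 left.
Peas takes 55 more to reach its cap of 55 → 10 left.
Maize: +10 to 15 (cap) → 0 left.
Total = 20×90 + 18×30 + 16×55 + 14×5 + 15×15 = 3515.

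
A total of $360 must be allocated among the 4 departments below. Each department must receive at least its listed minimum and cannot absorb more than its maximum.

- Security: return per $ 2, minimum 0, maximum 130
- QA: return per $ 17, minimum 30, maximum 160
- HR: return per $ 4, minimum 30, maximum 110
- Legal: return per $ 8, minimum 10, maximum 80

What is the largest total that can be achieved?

Meeting every minimum uses 0+30+30+10 = 70 $, leaving 290.
Highest return per $ first: QA 17 > Legal 8 > HR 4 > Security 2.
Give QA 130 more to hit its cap of 160 → 160 left.
Legal: +70 to 80 (cap) → 90 left.
Give HR 80 more to hit its cap of 110 → 10 left.
Security has room for 130 more but only 10 remain, so it gets 10.
Total = 2×10 + 17×160 + 4×110 + 8×80 = 3820.

3820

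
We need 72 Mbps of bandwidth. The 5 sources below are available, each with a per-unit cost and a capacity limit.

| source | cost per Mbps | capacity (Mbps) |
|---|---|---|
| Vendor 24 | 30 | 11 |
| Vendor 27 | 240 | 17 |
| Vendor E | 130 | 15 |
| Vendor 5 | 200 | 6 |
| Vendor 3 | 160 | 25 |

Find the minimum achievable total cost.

Use sources in increasing cost order.
Vendor 24 at 30: take all 11 Mbps → 61 still needed.
Vendor E at 130: take all 15 Mbps → 46 still needed.
Take 25 from Vendor 3 at 160 → need 21 more.
Vendor 5 (200): use full 6 → 15 Mbps to go.
Vendor 27 at 240: take 15 of its 17 → requirement met.
Cost = 11×30 + 15×130 + 25×160 + 6×200 + 15×240 = 11080.

11080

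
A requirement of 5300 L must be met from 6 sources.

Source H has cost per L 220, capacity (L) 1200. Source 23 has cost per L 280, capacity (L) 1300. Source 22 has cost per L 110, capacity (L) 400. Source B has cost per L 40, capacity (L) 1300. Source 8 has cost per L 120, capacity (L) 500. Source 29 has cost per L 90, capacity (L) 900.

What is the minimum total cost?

781000

Fill from the cheapest source first.
Take 1300 from Source B at 40 — need 4000 more.
Source 29 at 90: take all 900 L — 3100 still needed.
Take 400 from Source 22 at 110 — need 2700 more.
Take 500 from Source 8 at 120 — need 2200 more.
Source H at 220: take all 1200 L — 1000 still needed.
Source 23 (280): take the remaining 1000 — done.
Cost = 1300×40 + 900×90 + 400×110 + 500×120 + 1200×220 + 1000×280 = 781000.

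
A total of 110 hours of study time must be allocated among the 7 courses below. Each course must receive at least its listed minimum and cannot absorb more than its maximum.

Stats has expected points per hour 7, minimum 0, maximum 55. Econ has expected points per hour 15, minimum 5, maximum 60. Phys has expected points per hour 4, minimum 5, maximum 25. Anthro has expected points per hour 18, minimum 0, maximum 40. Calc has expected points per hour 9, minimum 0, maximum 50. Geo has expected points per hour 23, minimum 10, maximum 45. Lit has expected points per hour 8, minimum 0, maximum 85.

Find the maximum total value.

Meeting every minimum uses 0+5+5+0+0+10+0 = 20 hours, leaving 90.
Rank by expected points per hour: Geo 23 > Anthro 18 > Econ 15 > Calc 9 > Lit 8 > Stats 7 > Phys 4.
Give Geo 35 more to hit its cap of 45 — 55 left.
Give Anthro 40 more to hit its cap of 40 — 15 left.
Econ has room for 55 more but only 15 remain, so it gets 20.
Total = 15×20 + 4×5 + 18×40 + 23×45 = 2075.

2075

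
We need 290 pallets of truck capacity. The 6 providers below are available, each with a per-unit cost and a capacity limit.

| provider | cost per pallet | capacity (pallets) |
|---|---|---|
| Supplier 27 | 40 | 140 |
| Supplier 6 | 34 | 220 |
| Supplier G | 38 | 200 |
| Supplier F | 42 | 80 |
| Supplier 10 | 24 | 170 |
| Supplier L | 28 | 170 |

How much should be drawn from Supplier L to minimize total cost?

Fill from the cheapest provider first.
Supplier 10 (24): use full 170 — 120 pallets to go.
Supplier L at 28: take 120 of its 170 — requirement met.
Supplier 6, Supplier G, Supplier 27, Supplier F: unused.

120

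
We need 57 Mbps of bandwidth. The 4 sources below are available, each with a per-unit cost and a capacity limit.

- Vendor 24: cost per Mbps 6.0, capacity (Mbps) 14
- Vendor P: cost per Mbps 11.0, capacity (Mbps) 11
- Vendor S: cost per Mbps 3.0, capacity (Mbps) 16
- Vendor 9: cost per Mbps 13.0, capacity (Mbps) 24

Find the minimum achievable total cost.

Cheapest first:
Vendor S (3.0): use full 16 — 41 Mbps to go.
Vendor 24 (6.0): use full 14 — 27 Mbps to go.
Take 11 from Vendor P at 11.0 — need 16 more.
Vendor 9 at 13.0: take 16 of its 24 — requirement met.
Cost = 16×3.0 + 14×6.0 + 11×11.0 + 16×13.0 = 461.

461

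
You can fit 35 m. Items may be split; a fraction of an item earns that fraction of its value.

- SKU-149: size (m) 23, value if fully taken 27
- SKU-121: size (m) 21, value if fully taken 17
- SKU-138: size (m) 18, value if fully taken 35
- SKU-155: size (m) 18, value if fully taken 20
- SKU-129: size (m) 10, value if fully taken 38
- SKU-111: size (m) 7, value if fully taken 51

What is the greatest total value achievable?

Best value per unit of size first: SKU-111 51/7≈7.29, SKU-129 38/10≈3.8, SKU-138 35/18≈1.94, SKU-149 27/23≈1.17, SKU-155 20/18≈1.11, SKU-121 17/21≈0.81.
SKU-111: take in full, 7 m for value 51 ; 28 left.
Take all of SKU-129 (10 m, value 38) ; 18 m left.
All 18 m of SKU-138 fit (value 35) ; 0 remain.
Total value = 124.

124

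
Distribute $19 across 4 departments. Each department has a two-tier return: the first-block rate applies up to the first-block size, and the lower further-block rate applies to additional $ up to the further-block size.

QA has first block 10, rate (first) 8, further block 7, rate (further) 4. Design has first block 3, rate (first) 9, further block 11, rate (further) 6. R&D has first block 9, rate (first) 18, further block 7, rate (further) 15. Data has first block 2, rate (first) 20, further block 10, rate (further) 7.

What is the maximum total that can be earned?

Treat each block as its own option and order by rate: Data/tier1 20 > R&D/tier1 18 > R&D/tier2 15 > Design/tier1 9 > QA/tier1 8 > Data/tier2 7 > Design/tier2 6 > QA/tier2 4.
Data tier1 at 20: fill all 2 → 17 left.
Fill R&D tier1 block (9 at 18) → 8 left.
Fill R&D tier2 block (7 at 15) → 1 left.
1 remain; put them into Design tier1 at 9.
Total = 20×2 + 18×9 + 15×7 + 9×1 = 316.

316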